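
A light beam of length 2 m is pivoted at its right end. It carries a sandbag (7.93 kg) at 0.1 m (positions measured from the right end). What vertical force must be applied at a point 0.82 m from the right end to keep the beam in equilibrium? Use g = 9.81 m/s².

F ≈ 9.49 N

Taking torques about the right end:
Sandbag: 7.93 × 9.81 = 77.79 N down at 0.1 m → arm 0.1 m, τ = 77.79 × 0.1 = 7.779 N·m counterclockwise.
Net moment of the loads = 7.779 N·m counterclockwise.
The upward force F acts at a point 0.82 m from the right end, arm 0.82 m, giving F × 0.82 clockwise.
Στ = 0 ⇒ F × 0.82 = 7.779 ⇒ F = 7.779 / 0.82 = 9.49 N.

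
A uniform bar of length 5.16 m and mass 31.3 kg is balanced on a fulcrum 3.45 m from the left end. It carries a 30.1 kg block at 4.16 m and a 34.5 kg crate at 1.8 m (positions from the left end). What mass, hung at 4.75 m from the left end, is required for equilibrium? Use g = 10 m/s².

Taking torques about the fulcrum (at 3.45 m from the left end):
Beam weight: 31.3 × 10 = 313 N down at 2.58 m → arm 0.87 m, τ = 313 × 0.87 = 272.3 N·m counterclockwise.
Block: 30.1 × 10 = 301 N down at 4.16 m → arm 0.71 m, τ = 301 × 0.71 = 213.7 N·m clockwise.
Crate: 34.5 × 10 = 345 N down at 1.8 m → arm 1.65 m, τ = 345 × 1.65 = 569.2 N·m counterclockwise.
Net moment of known loads = 627.8 N·m counterclockwise.
An unknown mass m at 4.75 m has arm 1.3 m; its moment is m·g·1.3 clockwise.
Balancing moments: m × 10 × 1.3 = 627.8, giving m = 627.8 / (10 × 1.3) = 48.3 kg.

m ≈ 48.3 kg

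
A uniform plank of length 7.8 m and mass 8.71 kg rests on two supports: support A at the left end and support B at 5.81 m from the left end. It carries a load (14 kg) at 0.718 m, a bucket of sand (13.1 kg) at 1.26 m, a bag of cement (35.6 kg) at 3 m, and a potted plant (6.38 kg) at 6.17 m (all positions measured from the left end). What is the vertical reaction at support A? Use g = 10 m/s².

R_A ≈ 422 N

Sum moments about support B (its reaction then has zero moment arm).
Beam weight: 8.71 × 10 = 87.1 N down at 3.9 m → arm 1.91 m, τ = 87.1 × 1.91 = 166.4 N·m counterclockwise.
Load: 14 × 10 = 140 N down at 0.718 m → arm 5.092 m, τ = 140 × 5.092 = 712.9 N·m counterclockwise.
Bucket of sand: 13.1 × 10 = 131 N down at 1.26 m → arm 4.55 m, τ = 131 × 4.55 = 596 N·m counterclockwise.
Bag of cement: 35.6 × 10 = 356 N down at 3 m → arm 2.81 m, τ = 356 × 2.81 = 1000 N·m counterclockwise.
Potted plant: 6.38 × 10 = 63.8 N down at 6.17 m → arm 0.36 m, τ = 63.8 × 0.36 = 22.97 N·m clockwise.
Net load moment about support B = 2452 N·m counterclockwise.
Reaction R at support A is upward at 0 m, arm 5.81 m → moment R × 5.81 clockwise.
Balancing moments: R × 5.81 = 2452, giving R = 422 N.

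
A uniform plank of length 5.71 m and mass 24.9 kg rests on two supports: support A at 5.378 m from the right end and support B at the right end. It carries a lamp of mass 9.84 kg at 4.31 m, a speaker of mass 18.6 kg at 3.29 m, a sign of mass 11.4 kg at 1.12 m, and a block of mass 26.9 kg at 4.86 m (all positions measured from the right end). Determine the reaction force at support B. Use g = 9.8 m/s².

R_B ≈ 318 N

Choose support A as the axis so its reaction then has zero moment arm.
Beam weight: 24.9 × 9.8 = 244 N down at 2.855 m → arm 2.523 m, τ = 244 × 2.523 = 615.6 N·m clockwise.
Lamp: 9.84 × 9.8 = 96.43 N down at 4.31 m → arm 1.068 m, τ = 96.43 × 1.068 = 103 N·m clockwise.
Speaker: 18.6 × 9.8 = 182.3 N down at 3.29 m → arm 2.088 m, τ = 182.3 × 2.088 = 380.6 N·m clockwise.
Sign: 11.4 × 9.8 = 111.7 N down at 1.12 m → arm 4.258 m, τ = 111.7 × 4.258 = 475.6 N·m clockwise.
Block: 26.9 × 9.8 = 263.6 N down at 4.86 m → arm 0.518 m, τ = 263.6 × 0.518 = 136.5 N·m clockwise.
Net load moment about support A = 1711 N·m clockwise.
Reaction R at support B is upward at 0 m, arm 5.378 m → moment R × 5.378 counterclockwise.
Balancing moments: R × 5.378 = 1711, giving R = 318 N.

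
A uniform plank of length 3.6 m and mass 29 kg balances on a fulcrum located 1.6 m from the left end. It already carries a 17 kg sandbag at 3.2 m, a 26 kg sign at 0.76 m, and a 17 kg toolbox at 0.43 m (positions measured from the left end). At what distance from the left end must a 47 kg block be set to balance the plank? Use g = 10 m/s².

x ≈ 1.79 m from the left end

About the fulcrum (at 1.6 m from the left end):
Beam weight: 29 × 10 = 290 N down at 1.8 m → arm 0.2 m, τ = 290 × 0.2 = 58 N·m clockwise.
Sandbag: 17 × 10 = 170 N down at 3.2 m → arm 1.6 m, τ = 170 × 1.6 = 272 N·m clockwise.
Sign: 26 × 10 = 260 N down at 0.76 m → arm 0.84 m, τ = 260 × 0.84 = 218.4 N·m counterclockwise.
Toolbox: 17 × 10 = 170 N down at 0.43 m → arm 1.17 m, τ = 170 × 1.17 = 198.9 N·m counterclockwise.
Net moment of existing loads = 87.3 N·m counterclockwise.
The block weighs 47 × 10 = 470 N and must supply an equal clockwise moment, so its lever arm about the fulcrum is 87.3 / 470 = 0.186 m.
That puts it at 1.6 + 0.186 = 1.79 m from the left end.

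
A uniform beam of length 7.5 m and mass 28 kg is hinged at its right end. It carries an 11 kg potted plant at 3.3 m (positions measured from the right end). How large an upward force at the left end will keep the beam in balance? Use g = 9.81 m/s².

F ≈ 185 N

Take moments about the right end.
Beam weight: 28 × 9.81 = 274.7 N down at 3.75 m → arm 3.75 m, τ = 274.7 × 3.75 = 1030 N·m counterclockwise.
Potted plant: 11 × 9.81 = 107.9 N down at 3.3 m → arm 3.3 m, τ = 107.9 × 3.3 = 356.1 N·m counterclockwise.
Net moment of the loads = 1386 N·m counterclockwise.
The upward force F acts at the left end, arm 7.5 m, giving F × 7.5 clockwise.
Στ = 0 ⇒ F × 7.5 = 1386 ⇒ F = 1386 / 7.5 = 185 N.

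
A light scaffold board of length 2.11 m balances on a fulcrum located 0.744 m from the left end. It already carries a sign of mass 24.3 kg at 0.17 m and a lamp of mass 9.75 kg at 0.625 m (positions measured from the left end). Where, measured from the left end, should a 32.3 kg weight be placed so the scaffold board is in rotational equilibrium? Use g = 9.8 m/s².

x ≈ 1.21 m from the left end

Take moments about the fulcrum (at 0.744 m from the left end).
Sign: 24.3 × 9.8 = 238.1 N down at 0.17 m → arm 0.574 m, τ = 238.1 × 0.574 = 136.7 N·m counterclockwise.
Lamp: 9.75 × 9.8 = 95.55 N down at 0.625 m → arm 0.119 m, τ = 95.55 × 0.119 = 11.37 N·m counterclockwise.
Net moment of existing loads = 148.1 N·m counterclockwise.
The weight weighs 32.3 × 9.8 = 316.5 N and must supply an equal clockwise moment, so its lever arm about the fulcrum is 148.1 / 316.5 = 0.468 m.
That puts it at 0.744 + 0.468 = 1.21 m from the left end.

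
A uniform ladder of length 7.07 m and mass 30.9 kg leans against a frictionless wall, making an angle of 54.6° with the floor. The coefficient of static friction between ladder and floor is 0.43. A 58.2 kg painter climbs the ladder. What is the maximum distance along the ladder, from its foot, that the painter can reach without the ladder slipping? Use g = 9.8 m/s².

d ≈ 4.67 m

Taking torques about the foot of the ladder:
Ladder weight 30.9×9.8 = 302.8 N acts at 3.535 m along the ladder; its horizontal arm is 3.535·cos54.6° = 2.048 m → τ = 620.1 N·m clockwise.
Painter weight 58.2×9.8 = 570.4 N at distance d → arm d·cos54.6° → τ = 570.4·d·0.5793 clockwise.
Wall normal N at the top has arm L sinθ = 5.763 m counterclockwise, so Στ = 0 gives N·5.763 = 620.1 + 330.4·d.
ΣFy = 0 ⇒ N_floor = 873.2 N, so the maximum friction is μ_s·N_floor = 0.43×873.2 = 375.5 N. ΣFx = 0 ⇒ N_wall = f, so at the slipping point N = 375.5 N.
Substituting: 375.5×5.763 = 620.1 + 330.4·d ⇒ d = (2164 − 620.1) / 330.4 = 4.67 m.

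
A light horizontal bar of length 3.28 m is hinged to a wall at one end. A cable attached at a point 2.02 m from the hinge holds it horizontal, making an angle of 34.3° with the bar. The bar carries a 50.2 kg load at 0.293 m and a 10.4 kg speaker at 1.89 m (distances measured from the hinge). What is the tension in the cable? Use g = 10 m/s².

Sum moments about the hinge (the unknown hinge reaction has zero arm there).
Load: 50.2 × 10 = 502 N down at 0.293 m → arm 0.293 m, τ = 502 × 0.293 = 147.1 N·m clockwise.
Speaker: 10.4 × 10 = 104 N down at 1.89 m → arm 1.89 m, τ = 104 × 1.89 = 196.6 N·m clockwise.
Total clockwise load moment = 343.7 N·m.
The cable tension T acts at 2.02 m; only its component perpendicular to the bar, T sinθ, produces torque. sin 34.3° = 0.5635.
Balancing moments: T × 2.02 × 0.5635 = 343.7, giving T = 343.7 / 1.138 = 302 N.

T ≈ 302 N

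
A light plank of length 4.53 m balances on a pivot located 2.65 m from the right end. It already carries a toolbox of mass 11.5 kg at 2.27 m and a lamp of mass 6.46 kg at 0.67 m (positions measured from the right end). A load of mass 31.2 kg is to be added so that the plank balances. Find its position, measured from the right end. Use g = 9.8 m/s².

About the pivot (at 2.65 m from the right end):
Toolbox: 11.5 × 9.8 = 112.7 N down at 2.27 m → arm 0.38 m, τ = 112.7 × 0.38 = 42.83 N·m clockwise.
Lamp: 6.46 × 9.8 = 63.31 N down at 0.67 m → arm 1.98 m, τ = 63.31 × 1.98 = 125.4 N·m clockwise.
Net moment of existing loads = 168.2 N·m clockwise.
The load weighs 31.2 × 9.8 = 305.8 N and must supply an equal counterclockwise moment, so its lever arm about the pivot is 168.2 / 305.8 = 0.55 m.
That puts it at 2.65 + 0.55 = 3.2 m from the right end.

x ≈ 3.2 m from the right end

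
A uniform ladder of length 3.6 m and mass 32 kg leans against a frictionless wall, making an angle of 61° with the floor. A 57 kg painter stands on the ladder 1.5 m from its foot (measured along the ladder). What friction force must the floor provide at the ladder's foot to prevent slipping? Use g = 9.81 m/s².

Sum moments about the foot of the ladder (the floor normal and friction both act there and drop out).
Ladder weight 32×9.81 = 313.9 N acts at 1.8 m along the ladder; its horizontal arm is 1.8·cos61° = 0.8727 m → τ = 273.9 N·m clockwise.
Painter: 57×9.81 = 559.2 N at 1.5 m → arm 0.7272 m → τ = 406.7 N·m clockwise.
Wall normal N acts horizontally at the top; its moment arm is the height L sinθ = 3.6·sin61° = 3.149 m, counterclockwise.
Στ = 0 ⇒ N × 3.149 = 680.6 ⇒ N = 216 N.
ΣFx = 0: friction at the foot balances the wall's push, so f = N_wall = 216 N.

f ≈ 216 N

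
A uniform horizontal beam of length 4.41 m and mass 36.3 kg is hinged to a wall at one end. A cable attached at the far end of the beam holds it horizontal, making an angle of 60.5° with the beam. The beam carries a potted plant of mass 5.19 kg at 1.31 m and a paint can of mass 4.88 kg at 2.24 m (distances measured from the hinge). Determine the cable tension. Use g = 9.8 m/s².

T ≈ 250 N

About the hinge:
Beam weight: 36.3 × 9.8 = 355.7 N down at 2.205 m → arm 2.205 m, τ = 355.7 × 2.205 = 784.3 N·m clockwise.
Potted plant: 5.19 × 9.8 = 50.86 N down at 1.31 m → arm 1.31 m, τ = 50.86 × 1.31 = 66.63 N·m clockwise.
Paint can: 4.88 × 9.8 = 47.82 N down at 2.24 m → arm 2.24 m, τ = 47.82 × 2.24 = 107.1 N·m clockwise.
Total clockwise load moment = 958 N·m.
The cable tension T acts at 4.41 m; only its component perpendicular to the beam, T sinθ, produces torque. sin 60.5° = 0.8704.
Setting net torque to zero: T × 4.41 × 0.8704 = 958 → T = 958 / 3.838 = 250 N.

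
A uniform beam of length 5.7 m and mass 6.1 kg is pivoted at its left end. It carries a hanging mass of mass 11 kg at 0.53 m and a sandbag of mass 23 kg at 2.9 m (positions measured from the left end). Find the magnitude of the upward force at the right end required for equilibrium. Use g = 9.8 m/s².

F ≈ 155 N

Take moments about the left end.
Beam weight: 6.1 × 9.8 = 59.78 N down at 2.85 m → arm 2.85 m, τ = 59.78 × 2.85 = 170.4 N·m clockwise.
Hanging mass: 11 × 9.8 = 107.8 N down at 0.53 m → arm 0.53 m, τ = 107.8 × 0.53 = 57.13 N·m clockwise.
Sandbag: 23 × 9.8 = 225.4 N down at 2.9 m → arm 2.9 m, τ = 225.4 × 2.9 = 653.7 N·m clockwise.
Net moment of the loads = 881.2 N·m clockwise.
The upward force F acts at the right end, arm 5.7 m, giving F × 5.7 counterclockwise.
Στ = 0 ⇒ F × 5.7 = 881.2 ⇒ F = 881.2 / 5.7 = 155 N.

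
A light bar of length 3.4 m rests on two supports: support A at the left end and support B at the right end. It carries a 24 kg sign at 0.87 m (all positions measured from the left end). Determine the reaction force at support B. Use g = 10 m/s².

R_B ≈ 61.4 N

Taking torques about support A:
Sign: 24 × 10 = 240 N down at 0.87 m → arm 0.87 m, τ = 240 × 0.87 = 208.8 N·m clockwise.
Net load moment about support A = 208.8 N·m clockwise.
Reaction R at support B is upward at 3.4 m, arm 3.4 m → moment R × 3.4 counterclockwise.
Στ = 0 ⇒ R × 3.4 = 208.8 ⇒ R = 61.4 N.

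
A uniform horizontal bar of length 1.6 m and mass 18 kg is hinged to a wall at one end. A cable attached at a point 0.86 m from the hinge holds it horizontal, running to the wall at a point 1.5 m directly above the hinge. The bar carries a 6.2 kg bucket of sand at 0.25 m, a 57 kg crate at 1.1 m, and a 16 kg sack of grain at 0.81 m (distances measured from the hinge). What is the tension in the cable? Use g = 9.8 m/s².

Sum moments about the hinge (the unknown hinge reaction has zero arm there).
Beam weight: 18 × 9.8 = 176.4 N down at 0.8 m → arm 0.8 m, τ = 176.4 × 0.8 = 141.1 N·m clockwise.
Bucket of sand: 6.2 × 9.8 = 60.76 N down at 0.25 m → arm 0.25 m, τ = 60.76 × 0.25 = 15.19 N·m clockwise.
Crate: 57 × 9.8 = 558.6 N down at 1.1 m → arm 1.1 m, τ = 558.6 × 1.1 = 614.5 N·m clockwise.
Sack of grain: 16 × 9.8 = 156.8 N down at 0.81 m → arm 0.81 m, τ = 156.8 × 0.81 = 127 N·m clockwise.
Total clockwise load moment = 897.8 N·m.
The cable tension T acts at 0.86 m; only its component perpendicular to the bar, T sinθ, produces torque. sinθ = h/√(h²+d²) = 1.5/√(1.5²+0.86²) = 0.8675.
Setting net torque to zero: T × 0.86 × 0.8675 = 897.8 → T = 897.8 / 0.746 = 1200 N.

T ≈ 1200 N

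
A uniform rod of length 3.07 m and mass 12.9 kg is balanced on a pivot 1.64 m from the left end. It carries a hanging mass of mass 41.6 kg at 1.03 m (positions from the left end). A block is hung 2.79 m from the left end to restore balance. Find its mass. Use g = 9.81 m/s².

m ≈ 23.2 kg

Sum moments about the pivot (at 1.64 m from the left end) (the support reaction has zero arm there).
Beam weight: 12.9 × 9.81 = 126.5 N down at 1.535 m → arm 0.105 m, τ = 126.5 × 0.105 = 13.28 N·m counterclockwise.
Hanging mass: 41.6 × 9.81 = 408.1 N down at 1.03 m → arm 0.61 m, τ = 408.1 × 0.61 = 248.9 N·m counterclockwise.
Net moment of known loads = 262.2 N·m counterclockwise.
An unknown mass m at 2.79 m has arm 1.15 m; its moment is m·g·1.15 clockwise.
Στ = 0 ⇒ m × 9.81 × 1.15 = 262.2 ⇒ m = 262.2 / (9.81 × 1.15) = 23.2 kg.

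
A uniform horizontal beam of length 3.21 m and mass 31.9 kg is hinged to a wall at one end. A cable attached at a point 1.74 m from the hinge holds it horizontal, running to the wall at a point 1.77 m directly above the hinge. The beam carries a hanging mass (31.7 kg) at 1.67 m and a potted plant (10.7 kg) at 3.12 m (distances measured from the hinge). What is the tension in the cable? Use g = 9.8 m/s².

T ≈ 1090 N

Taking torques about the hinge:
Beam weight: 31.9 × 9.8 = 312.6 N down at 1.605 m → arm 1.605 m, τ = 312.6 × 1.605 = 501.7 N·m clockwise.
Hanging mass: 31.7 × 9.8 = 310.7 N down at 1.67 m → arm 1.67 m, τ = 310.7 × 1.67 = 518.9 N·m clockwise.
Potted plant: 10.7 × 9.8 = 104.9 N down at 3.12 m → arm 3.12 m, τ = 104.9 × 3.12 = 327.3 N·m clockwise.
Total clockwise load moment = 1348 N·m.
The cable tension T acts at 1.74 m; only its component perpendicular to the beam, T sinθ, produces torque. sinθ = h/√(h²+d²) = 1.77/√(1.77²+1.74²) = 0.7131.
Balancing moments: T × 1.74 × 0.7131 = 1348, giving T = 1348 / 1.241 = 1090 N.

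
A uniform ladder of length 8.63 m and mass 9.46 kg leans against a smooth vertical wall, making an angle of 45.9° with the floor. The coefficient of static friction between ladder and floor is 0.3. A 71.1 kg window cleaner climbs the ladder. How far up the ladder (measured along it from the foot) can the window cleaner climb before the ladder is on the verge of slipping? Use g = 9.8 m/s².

Taking torques about the foot of the ladder:
Ladder weight 9.46×9.8 = 92.71 N acts at 4.315 m along the ladder; its horizontal arm is 4.315·cos45.9° = 3.003 m → τ = 278.4 N·m clockwise.
Window cleaner weight 71.1×9.8 = 696.8 N at distance d → arm d·cos45.9° → τ = 696.8·d·0.6959 clockwise.
Wall normal N at the top has arm L sinθ = 6.197 m counterclockwise, so Στ = 0 gives N·6.197 = 278.4 + 484.9·d.
ΣFy = 0 ⇒ N_floor = 789.5 N, so the maximum friction is μ_s·N_floor = 0.3×789.5 = 236.8 N. ΣFx = 0 ⇒ N_wall = f, so at the slipping point N = 236.8 N.
Substituting: 236.8×6.197 = 278.4 + 484.9·d ⇒ d = (1467 − 278.4) / 484.9 = 2.45 m.

d ≈ 2.45 m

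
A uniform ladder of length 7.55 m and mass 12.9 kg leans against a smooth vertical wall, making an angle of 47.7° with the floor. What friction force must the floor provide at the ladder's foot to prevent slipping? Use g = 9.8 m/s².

f ≈ 57.5 N

Take moments about the foot of the ladder.
Ladder weight 12.9×9.8 = 126.4 N acts at 3.775 m along the ladder; its horizontal arm is 3.775·cos47.7° = 2.541 m → τ = 321.2 N·m clockwise.
Wall normal N acts horizontally at the top; its moment arm is the height L sinθ = 7.55·sin47.7° = 5.584 m, counterclockwise.
Στ = 0 ⇒ N × 5.584 = 321.2 ⇒ N = 57.5 N.
ΣFx = 0: friction at the foot balances the wall's push, so f = N_wall = 57.5 N.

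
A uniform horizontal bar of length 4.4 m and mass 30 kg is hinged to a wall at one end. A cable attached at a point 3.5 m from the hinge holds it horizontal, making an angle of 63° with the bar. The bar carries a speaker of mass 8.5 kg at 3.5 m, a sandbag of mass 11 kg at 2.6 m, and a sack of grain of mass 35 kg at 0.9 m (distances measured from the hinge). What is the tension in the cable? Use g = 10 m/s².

Take moments about the hinge.
Beam weight: 30 × 10 = 300 N down at 2.2 m → arm 2.2 m, τ = 300 × 2.2 = 660 N·m clockwise.
Speaker: 8.5 × 10 = 85 N down at 3.5 m → arm 3.5 m, τ = 85 × 3.5 = 297.5 N·m clockwise.
Sandbag: 11 × 10 = 110 N down at 2.6 m → arm 2.6 m, τ = 110 × 2.6 = 286 N·m clockwise.
Sack of grain: 35 × 10 = 350 N down at 0.9 m → arm 0.9 m, τ = 350 × 0.9 = 315 N·m clockwise.
Total clockwise load moment = 1558 N·m.
The cable tension T acts at 3.5 m; only its component perpendicular to the bar, T sinθ, produces torque. sin 63° = 0.891.
Setting net torque to zero: T × 3.5 × 0.891 = 1558 → T = 1558 / 3.119 = 500 N.

T ≈ 500 N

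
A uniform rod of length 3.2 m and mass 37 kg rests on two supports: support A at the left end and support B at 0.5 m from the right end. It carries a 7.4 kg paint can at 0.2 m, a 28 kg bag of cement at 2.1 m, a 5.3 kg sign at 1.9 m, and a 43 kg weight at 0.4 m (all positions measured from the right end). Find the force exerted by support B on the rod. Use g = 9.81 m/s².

Sum moments about support A (its reaction then has zero moment arm).
Beam weight: 37 × 9.81 = 363 N down at 1.6 m → arm 1.6 m, τ = 363 × 1.6 = 580.8 N·m clockwise.
Paint can: 7.4 × 9.81 = 72.59 N down at 0.2 m → arm 3 m, τ = 72.59 × 3 = 217.8 N·m clockwise.
Bag of cement: 28 × 9.81 = 274.7 N down at 2.1 m → arm 1.1 m, τ = 274.7 × 1.1 = 302.2 N·m clockwise.
Sign: 5.3 × 9.81 = 51.99 N down at 1.9 m → arm 1.3 m, τ = 51.99 × 1.3 = 67.59 N·m clockwise.
Weight: 43 × 9.81 = 421.8 N down at 0.4 m → arm 2.8 m, τ = 421.8 × 2.8 = 1181 N·m clockwise.
Net load moment about support A = 2349 N·m clockwise.
Reaction R at support B is upward at 0.5 m, arm 2.7 m → moment R × 2.7 counterclockwise.
For rotational equilibrium, R × 2.7 = 2349, so R = 870 N.

R_B ≈ 870 N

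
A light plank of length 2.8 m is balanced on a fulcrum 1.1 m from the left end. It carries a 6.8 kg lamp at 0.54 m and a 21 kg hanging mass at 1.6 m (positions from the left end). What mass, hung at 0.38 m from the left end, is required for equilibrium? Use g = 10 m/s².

m ≈ 9.29 kg

About the fulcrum (at 1.1 m from the left end):
Lamp: 6.8 × 10 = 68 N down at 0.54 m → arm 0.56 m, τ = 68 × 0.56 = 38.08 N·m counterclockwise.
Hanging mass: 21 × 10 = 210 N down at 1.6 m → arm 0.5 m, τ = 210 × 0.5 = 105 N·m clockwise.
Net moment of known loads = 66.92 N·m clockwise.
An unknown mass m at 0.38 m has arm 0.72 m; its moment is m·g·0.72 counterclockwise.
For rotational equilibrium, m × 10 × 0.72 = 66.92, so m = 66.92 / (10 × 0.72) = 9.29 kg.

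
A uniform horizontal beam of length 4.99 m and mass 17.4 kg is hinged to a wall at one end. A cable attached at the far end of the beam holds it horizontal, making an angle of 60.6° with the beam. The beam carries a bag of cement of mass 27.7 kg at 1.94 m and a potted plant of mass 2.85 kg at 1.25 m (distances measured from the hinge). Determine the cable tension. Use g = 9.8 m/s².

T ≈ 227 N

About the hinge:
Beam weight: 17.4 × 9.8 = 170.5 N down at 2.495 m → arm 2.495 m, τ = 170.5 × 2.495 = 425.4 N·m clockwise.
Bag of cement: 27.7 × 9.8 = 271.5 N down at 1.94 m → arm 1.94 m, τ = 271.5 × 1.94 = 526.7 N·m clockwise.
Potted plant: 2.85 × 9.8 = 27.93 N down at 1.25 m → arm 1.25 m, τ = 27.93 × 1.25 = 34.91 N·m clockwise.
Total clockwise load moment = 987 N·m.
The cable tension T acts at 4.99 m; only its component perpendicular to the beam, T sinθ, produces torque. sin 60.6° = 0.8712.
Setting net torque to zero: T × 4.99 × 0.8712 = 987 → T = 987 / 4.347 = 227 N.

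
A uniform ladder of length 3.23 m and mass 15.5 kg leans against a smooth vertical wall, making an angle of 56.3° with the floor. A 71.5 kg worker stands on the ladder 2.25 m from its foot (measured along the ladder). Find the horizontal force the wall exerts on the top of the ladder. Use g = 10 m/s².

N_wall ≈ 384 N

Take moments about the foot of the ladder.
Ladder weight 15.5×10 = 155 N acts at 1.615 m along the ladder; its horizontal arm is 1.615·cos56.3° = 0.8961 m → τ = 138.9 N·m clockwise.
Worker: 71.5×10 = 715 N at 2.25 m → arm 1.248 m → τ = 892.3 N·m clockwise.
Wall normal N acts horizontally at the top; its moment arm is the height L sinθ = 3.23·sin56.3° = 2.687 m, counterclockwise.
Balancing moments: N × 2.687 = 1031, giving N = 384 N.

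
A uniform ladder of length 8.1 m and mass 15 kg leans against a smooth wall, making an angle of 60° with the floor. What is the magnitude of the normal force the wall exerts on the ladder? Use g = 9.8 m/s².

N_wall ≈ 42.4 N

Taking torques about the foot of the ladder:
Ladder weight 15×9.8 = 147 N acts at 4.05 m along the ladder; its horizontal arm is 4.05·cos60° = 2.025 m → τ = 297.7 N·m clockwise.
Wall normal N acts horizontally at the top; its moment arm is the height L sinθ = 8.1·sin60° = 7.015 m, counterclockwise.
Balancing moments: N × 7.015 = 297.7, giving N = 42.4 N.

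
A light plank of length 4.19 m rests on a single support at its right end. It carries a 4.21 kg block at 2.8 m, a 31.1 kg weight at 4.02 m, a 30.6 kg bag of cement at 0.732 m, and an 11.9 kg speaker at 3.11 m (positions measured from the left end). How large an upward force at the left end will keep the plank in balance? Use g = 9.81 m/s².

About the right end:
Block: 4.21 × 9.81 = 41.3 N down at 2.8 m → arm 1.39 m, τ = 41.3 × 1.39 = 57.41 N·m counterclockwise.
Weight: 31.1 × 9.81 = 305.1 N down at 4.02 m → arm 0.17 m, τ = 305.1 × 0.17 = 51.87 N·m counterclockwise.
Bag of cement: 30.6 × 9.81 = 300.2 N down at 0.732 m → arm 3.458 m, τ = 300.2 × 3.458 = 1038 N·m counterclockwise.
Speaker: 11.9 × 9.81 = 116.7 N down at 3.11 m → arm 1.08 m, τ = 116.7 × 1.08 = 126 N·m counterclockwise.
Net moment of the loads = 1273 N·m counterclockwise.
The upward force F acts at the left end, arm 4.19 m, giving F × 4.19 clockwise.
Setting net torque to zero: F × 4.19 = 1273 → F = 1273 / 4.19 = 304 N.

F ≈ 304 N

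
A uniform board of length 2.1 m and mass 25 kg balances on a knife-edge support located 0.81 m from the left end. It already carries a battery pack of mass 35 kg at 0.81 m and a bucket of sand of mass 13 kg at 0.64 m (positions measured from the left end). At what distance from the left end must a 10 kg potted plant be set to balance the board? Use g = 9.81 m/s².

x ≈ 0.431 m from the left end

Choose the knife-edge support (at 0.81 m from the left end) as the axis so the support reaction has zero arm there.
Beam weight: 25 × 9.81 = 245.2 N down at 1.05 m → arm 0.24 m, τ = 245.2 × 0.24 = 58.85 N·m clockwise.
Battery pack: acts at the knife-edge support, moment arm 0 → no torque.
Bucket of sand: 13 × 9.81 = 127.5 N down at 0.64 m → arm 0.17 m, τ = 127.5 × 0.17 = 21.68 N·m counterclockwise.
Net moment of existing loads = 37.17 N·m clockwise.
The potted plant weighs 10 × 9.81 = 98.1 N and must supply an equal counterclockwise moment, so its lever arm about the knife-edge support is 37.17 / 98.1 = 0.379 m.
That puts it at 0.81 − 0.379 = 0.431 m from the left end.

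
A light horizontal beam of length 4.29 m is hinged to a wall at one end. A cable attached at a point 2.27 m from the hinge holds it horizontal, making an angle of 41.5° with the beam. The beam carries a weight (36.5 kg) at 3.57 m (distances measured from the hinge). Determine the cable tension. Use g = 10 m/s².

T ≈ 866 N

About the hinge:
Weight: 36.5 × 10 = 365 N down at 3.57 m → arm 3.57 m, τ = 365 × 3.57 = 1303 N·m clockwise.
Total clockwise load moment = 1303 N·m.
The cable tension T acts at 2.27 m; only its component perpendicular to the beam, T sinθ, produces torque. sin 41.5° = 0.6626.
Balancing moments: T × 2.27 × 0.6626 = 1303, giving T = 1303 / 1.504 = 866 N.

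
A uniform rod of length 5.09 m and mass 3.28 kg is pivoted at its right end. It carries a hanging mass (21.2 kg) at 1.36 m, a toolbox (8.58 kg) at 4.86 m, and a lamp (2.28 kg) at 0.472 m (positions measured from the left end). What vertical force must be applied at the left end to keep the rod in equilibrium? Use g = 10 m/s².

F ≈ 196 N

Sum moments about the right end (the unknown pivot reaction has zero arm there).
Beam weight: 3.28 × 10 = 32.8 N down at 2.545 m → arm 2.545 m, τ = 32.8 × 2.545 = 83.48 N·m counterclockwise.
Hanging mass: 21.2 × 10 = 212 N down at 1.36 m → arm 3.73 m, τ = 212 × 3.73 = 790.8 N·m counterclockwise.
Toolbox: 8.58 × 10 = 85.8 N down at 4.86 m → arm 0.23 m, τ = 85.8 × 0.23 = 19.73 N·m counterclockwise.
Lamp: 2.28 × 10 = 22.8 N down at 0.472 m → arm 4.618 m, τ = 22.8 × 4.618 = 105.3 N·m counterclockwise.
Net moment of the loads = 999.3 N·m counterclockwise.
The upward force F acts at the left end, arm 5.09 m, giving F × 5.09 clockwise.
For rotational equilibrium, F × 5.09 = 999.3, so F = 999.3 / 5.09 = 196 N.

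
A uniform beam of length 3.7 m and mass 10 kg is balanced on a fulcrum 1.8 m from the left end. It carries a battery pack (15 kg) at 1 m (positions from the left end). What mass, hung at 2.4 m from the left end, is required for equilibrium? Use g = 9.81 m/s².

Take moments about the fulcrum (at 1.8 m from the left end).
Beam weight: 10 × 9.81 = 98.1 N down at 1.85 m → arm 0.05 m, τ = 98.1 × 0.05 = 4.905 N·m clockwise.
Battery pack: 15 × 9.81 = 147.2 N down at 1 m → arm 0.8 m, τ = 147.2 × 0.8 = 117.8 N·m counterclockwise.
Net moment of known loads = 112.9 N·m counterclockwise.
An unknown mass m at 2.4 m has arm 0.6 m; its moment is m·g·0.6 clockwise.
For rotational equilibrium, m × 9.81 × 0.6 = 112.9, so m = 112.9 / (9.81 × 0.6) = 19.2 kg.

m ≈ 19.2 kg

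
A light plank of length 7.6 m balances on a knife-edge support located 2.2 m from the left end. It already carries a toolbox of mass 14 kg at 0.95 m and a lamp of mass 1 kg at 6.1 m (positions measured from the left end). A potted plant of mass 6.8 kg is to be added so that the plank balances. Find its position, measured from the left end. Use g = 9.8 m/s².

x ≈ 4.2 m from the left end

Take moments about the knife-edge support (at 2.2 m from the left end).
Toolbox: 14 × 9.8 = 137.2 N down at 0.95 m → arm 1.25 m, τ = 137.2 × 1.25 = 171.5 N·m counterclockwise.
Lamp: 1 × 9.8 = 9.8 N down at 6.1 m → arm 3.9 m, τ = 9.8 × 3.9 = 38.22 N·m clockwise.
Net moment of existing loads = 133.3 N·m counterclockwise.
The potted plant weighs 6.8 × 9.8 = 66.64 N and must supply an equal clockwise moment, so its lever arm about the knife-edge support is 133.3 / 66.64 = 2 m.
That puts it at 2.2 + 2 = 4.2 m from the left end.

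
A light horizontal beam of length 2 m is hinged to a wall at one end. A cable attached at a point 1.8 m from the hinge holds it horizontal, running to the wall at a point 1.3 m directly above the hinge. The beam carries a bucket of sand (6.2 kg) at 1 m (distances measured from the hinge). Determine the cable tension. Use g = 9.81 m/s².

T ≈ 57.7 N

Take moments about the hinge.
Bucket of sand: 6.2 × 9.81 = 60.82 N down at 1 m → arm 1 m, τ = 60.82 × 1 = 60.82 N·m clockwise.
Total clockwise load moment = 60.82 N·m.
The cable tension T acts at 1.8 m; only its component perpendicular to the beam, T sinθ, produces torque. sinθ = h/√(h²+d²) = 1.3/√(1.3²+1.8²) = 0.5855.
Setting net torque to zero: T × 1.8 × 0.5855 = 60.82 → T = 60.82 / 1.054 = 57.7 N.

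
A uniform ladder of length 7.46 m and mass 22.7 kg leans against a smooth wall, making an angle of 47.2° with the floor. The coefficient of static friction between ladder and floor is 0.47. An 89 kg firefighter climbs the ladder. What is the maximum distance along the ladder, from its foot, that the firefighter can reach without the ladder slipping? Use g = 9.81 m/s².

Sum moments about the foot of the ladder (the floor normal and friction both act there and drop out).
Ladder weight 22.7×9.81 = 222.7 N acts at 3.73 m along the ladder; its horizontal arm is 3.73·cos47.2° = 2.534 m → τ = 564.3 N·m clockwise.
Firefighter weight 89×9.81 = 873.1 N at distance d → arm d·cos47.2° → τ = 873.1·d·0.6794 clockwise.
Wall normal N at the top has arm L sinθ = 5.474 m counterclockwise, so Στ = 0 gives N·5.474 = 564.3 + 593.2·d.
ΣFy = 0 ⇒ N_floor = 1096 N, so the maximum friction is μ_s·N_floor = 0.47×1096 = 515.1 N. ΣFx = 0 ⇒ N_wall = f, so at the slipping point N = 515.1 N.
Substituting: 515.1×5.474 = 564.3 + 593.2·d ⇒ d = (2820 − 564.3) / 593.2 = 3.8 m.

d ≈ 3.8 m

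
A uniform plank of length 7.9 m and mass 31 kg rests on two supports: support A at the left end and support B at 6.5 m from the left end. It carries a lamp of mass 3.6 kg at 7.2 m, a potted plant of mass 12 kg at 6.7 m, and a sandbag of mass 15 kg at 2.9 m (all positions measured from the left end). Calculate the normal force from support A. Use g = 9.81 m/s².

R_A ≈ 193 N

Sum moments about support B (its reaction then has zero moment arm).
Beam weight: 31 × 9.81 = 304.1 N down at 3.95 m → arm 2.55 m, τ = 304.1 × 2.55 = 775.5 N·m counterclockwise.
Lamp: 3.6 × 9.81 = 35.32 N down at 7.2 m → arm 0.7 m, τ = 35.32 × 0.7 = 24.72 N·m clockwise.
Potted plant: 12 × 9.81 = 117.7 N down at 6.7 m → arm 0.2 m, τ = 117.7 × 0.2 = 23.54 N·m clockwise.
Sandbag: 15 × 9.81 = 147.2 N down at 2.9 m → arm 3.6 m, τ = 147.2 × 3.6 = 529.9 N·m counterclockwise.
Net load moment about support B = 1257 N·m counterclockwise.
Reaction R at support A is upward at 0 m, arm 6.5 m → moment R × 6.5 clockwise.
Setting net torque to zero: R × 6.5 = 1257 → R = 193 N.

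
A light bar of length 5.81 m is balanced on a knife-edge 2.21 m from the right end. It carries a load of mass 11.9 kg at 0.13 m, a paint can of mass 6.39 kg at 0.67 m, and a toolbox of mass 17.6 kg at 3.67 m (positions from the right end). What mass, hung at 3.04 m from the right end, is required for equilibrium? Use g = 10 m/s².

Taking torques about the knife-edge (at 2.21 m from the right end):
Load: 11.9 × 10 = 119 N down at 0.13 m → arm 2.08 m, τ = 119 × 2.08 = 247.5 N·m clockwise.
Paint can: 6.39 × 10 = 63.9 N down at 0.67 m → arm 1.54 m, τ = 63.9 × 1.54 = 98.41 N·m clockwise.
Toolbox: 17.6 × 10 = 176 N down at 3.67 m → arm 1.46 m, τ = 176 × 1.46 = 257 N·m counterclockwise.
Net moment of known loads = 88.91 N·m clockwise.
An unknown mass m at 3.04 m has arm 0.83 m; its moment is m·g·0.83 counterclockwise.
Balancing moments: m × 10 × 0.83 = 88.91, giving m = 88.91 / (10 × 0.83) = 10.7 kg.

m ≈ 10.7 kg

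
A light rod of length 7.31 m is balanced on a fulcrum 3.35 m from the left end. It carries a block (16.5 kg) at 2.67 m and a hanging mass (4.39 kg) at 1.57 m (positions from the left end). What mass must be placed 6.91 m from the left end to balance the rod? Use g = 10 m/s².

Taking torques about the fulcrum (at 3.35 m from the left end):
Block: 16.5 × 10 = 165 N down at 2.67 m → arm 0.68 m, τ = 165 × 0.68 = 112.2 N·m counterclockwise.
Hanging mass: 4.39 × 10 = 43.9 N down at 1.57 m → arm 1.78 m, τ = 43.9 × 1.78 = 78.14 N·m counterclockwise.
Net moment of known loads = 190.3 N·m counterclockwise.
An unknown mass m at 6.91 m has arm 3.56 m; its moment is m·g·3.56 clockwise.
Στ = 0 ⇒ m × 10 × 3.56 = 190.3 ⇒ m = 190.3 / (10 × 3.56) = 5.35 kg.

m ≈ 5.35 kg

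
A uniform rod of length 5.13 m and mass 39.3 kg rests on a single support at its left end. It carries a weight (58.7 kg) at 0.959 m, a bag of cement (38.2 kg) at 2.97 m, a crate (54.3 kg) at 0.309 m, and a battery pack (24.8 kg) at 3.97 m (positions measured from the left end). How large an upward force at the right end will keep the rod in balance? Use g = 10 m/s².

Choose the left end as the axis so the unknown pivot reaction has zero arm there.
Beam weight: 39.3 × 10 = 393 N down at 2.565 m → arm 2.565 m, τ = 393 × 2.565 = 1008 N·m clockwise.
Weight: 58.7 × 10 = 587 N down at 0.959 m → arm 0.959 m, τ = 587 × 0.959 = 562.9 N·m clockwise.
Bag of cement: 38.2 × 10 = 382 N down at 2.97 m → arm 2.97 m, τ = 382 × 2.97 = 1135 N·m clockwise.
Crate: 54.3 × 10 = 543 N down at 0.309 m → arm 0.309 m, τ = 543 × 0.309 = 167.8 N·m clockwise.
Battery pack: 24.8 × 10 = 248 N down at 3.97 m → arm 3.97 m, τ = 248 × 3.97 = 984.6 N·m clockwise.
Net moment of the loads = 3858 N·m clockwise.
The upward force F acts at the right end, arm 5.13 m, giving F × 5.13 counterclockwise.
For rotational equilibrium, F × 5.13 = 3858, so F = 3858 / 5.13 = 752 N.

F ≈ 752 N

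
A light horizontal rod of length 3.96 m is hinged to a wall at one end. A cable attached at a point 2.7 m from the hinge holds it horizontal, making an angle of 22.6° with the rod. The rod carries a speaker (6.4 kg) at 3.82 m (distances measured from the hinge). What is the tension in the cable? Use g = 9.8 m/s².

Sum moments about the hinge (the unknown hinge reaction has zero arm there).
Speaker: 6.4 × 9.8 = 62.72 N down at 3.82 m → arm 3.82 m, τ = 62.72 × 3.82 = 239.6 N·m clockwise.
Total clockwise load moment = 239.6 N·m.
The cable tension T acts at 2.7 m; only its component perpendicular to the rod, T sinθ, produces torque. sin 22.6° = 0.3843.
For rotational equilibrium, T × 2.7 × 0.3843 = 239.6, so T = 239.6 / 1.038 = 231 N.

T ≈ 231 N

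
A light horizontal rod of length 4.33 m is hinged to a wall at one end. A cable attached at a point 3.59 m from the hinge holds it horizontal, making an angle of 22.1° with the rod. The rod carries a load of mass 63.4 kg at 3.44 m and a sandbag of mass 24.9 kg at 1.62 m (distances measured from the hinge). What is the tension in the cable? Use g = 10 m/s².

T ≈ 1910 N

Choose the hinge as the axis so the unknown hinge reaction has zero arm there.
Load: 63.4 × 10 = 634 N down at 3.44 m → arm 3.44 m, τ = 634 × 3.44 = 2181 N·m clockwise.
Sandbag: 24.9 × 10 = 249 N down at 1.62 m → arm 1.62 m, τ = 249 × 1.62 = 403.4 N·m clockwise.
Total clockwise load moment = 2584 N·m.
The cable tension T acts at 3.59 m; only its component perpendicular to the rod, T sinθ, produces torque. sin 22.1° = 0.3762.
Setting net torque to zero: T × 3.59 × 0.3762 = 2584 → T = 2584 / 1.351 = 1910 N.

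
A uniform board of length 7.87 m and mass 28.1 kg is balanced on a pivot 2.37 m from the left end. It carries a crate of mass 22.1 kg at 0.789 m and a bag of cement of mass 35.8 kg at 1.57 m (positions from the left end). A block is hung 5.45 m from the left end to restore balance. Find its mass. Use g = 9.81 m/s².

m ≈ 6.36 kg

Taking torques about the pivot (at 2.37 m from the left end):
Beam weight: 28.1 × 9.81 = 275.7 N down at 3.935 m → arm 1.565 m, τ = 275.7 × 1.565 = 431.5 N·m clockwise.
Crate: 22.1 × 9.81 = 216.8 N down at 0.789 m → arm 1.581 m, τ = 216.8 × 1.581 = 342.8 N·m counterclockwise.
Bag of cement: 35.8 × 9.81 = 351.2 N down at 1.57 m → arm 0.8 m, τ = 351.2 × 0.8 = 281 N·m counterclockwise.
Net moment of known loads = 192.3 N·m counterclockwise.
An unknown mass m at 5.45 m has arm 3.08 m; its moment is m·g·3.08 clockwise.
Στ = 0 ⇒ m × 9.81 × 3.08 = 192.3 ⇒ m = 192.3 / (9.81 × 3.08) = 6.36 kg.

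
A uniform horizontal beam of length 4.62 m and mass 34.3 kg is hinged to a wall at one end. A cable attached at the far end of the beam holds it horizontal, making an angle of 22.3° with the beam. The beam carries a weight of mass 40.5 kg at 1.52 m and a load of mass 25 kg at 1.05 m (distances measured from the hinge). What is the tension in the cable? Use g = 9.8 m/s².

T ≈ 934 N

Take moments about the hinge.
Beam weight: 34.3 × 9.8 = 336.1 N down at 2.31 m → arm 2.31 m, τ = 336.1 × 2.31 = 776.4 N·m clockwise.
Weight: 40.5 × 9.8 = 396.9 N down at 1.52 m → arm 1.52 m, τ = 396.9 × 1.52 = 603.3 N·m clockwise.
Load: 25 × 9.8 = 245 N down at 1.05 m → arm 1.05 m, τ = 245 × 1.05 = 257.2 N·m clockwise.
Total clockwise load moment = 1637 N·m.
The cable tension T acts at 4.62 m; only its component perpendicular to the beam, T sinθ, produces torque. sin 22.3° = 0.3795.
For rotational equilibrium, T × 4.62 × 0.3795 = 1637, so T = 1637 / 1.753 = 934 N.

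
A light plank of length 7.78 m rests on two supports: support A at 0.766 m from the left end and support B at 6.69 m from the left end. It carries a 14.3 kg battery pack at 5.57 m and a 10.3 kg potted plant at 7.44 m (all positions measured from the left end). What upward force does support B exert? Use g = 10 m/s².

R_B ≈ 232 N

Sum moments about support A (its reaction then has zero moment arm).
Battery pack: 14.3 × 10 = 143 N down at 5.57 m → arm 4.804 m, τ = 143 × 4.804 = 687 N·m clockwise.
Potted plant: 10.3 × 10 = 103 N down at 7.44 m → arm 6.674 m, τ = 103 × 6.674 = 687.4 N·m clockwise.
Net load moment about support A = 1374 N·m clockwise.
Reaction R at support B is upward at 6.69 m, arm 5.924 m → moment R × 5.924 counterclockwise.
Balancing moments: R × 5.924 = 1374, giving R = 232 N.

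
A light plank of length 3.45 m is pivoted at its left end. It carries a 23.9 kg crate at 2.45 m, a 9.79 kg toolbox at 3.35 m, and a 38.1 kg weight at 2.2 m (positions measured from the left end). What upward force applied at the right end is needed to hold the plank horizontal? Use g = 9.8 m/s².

F ≈ 498 N

Taking torques about the left end:
Crate: 23.9 × 9.8 = 234.2 N down at 2.45 m → arm 2.45 m, τ = 234.2 × 2.45 = 573.8 N·m clockwise.
Toolbox: 9.79 × 9.8 = 95.94 N down at 3.35 m → arm 3.35 m, τ = 95.94 × 3.35 = 321.4 N·m clockwise.
Weight: 38.1 × 9.8 = 373.4 N down at 2.2 m → arm 2.2 m, τ = 373.4 × 2.2 = 821.5 N·m clockwise.
Net moment of the loads = 1717 N·m clockwise.
The upward force F acts at the right end, arm 3.45 m, giving F × 3.45 counterclockwise.
Setting net torque to zero: F × 3.45 = 1717 → F = 1717 / 3.45 = 498 N.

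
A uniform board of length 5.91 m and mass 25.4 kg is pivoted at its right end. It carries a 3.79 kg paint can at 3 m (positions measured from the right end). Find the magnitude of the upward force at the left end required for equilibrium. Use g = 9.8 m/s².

F ≈ 143 N

About the right end:
Beam weight: 25.4 × 9.8 = 248.9 N down at 2.955 m → arm 2.955 m, τ = 248.9 × 2.955 = 735.5 N·m counterclockwise.
Paint can: 3.79 × 9.8 = 37.14 N down at 3 m → arm 3 m, τ = 37.14 × 3 = 111.4 N·m counterclockwise.
Net moment of the loads = 846.9 N·m counterclockwise.
The upward force F acts at the left end, arm 5.91 m, giving F × 5.91 clockwise.
For rotational equilibrium, F × 5.91 = 846.9, so F = 846.9 / 5.91 = 143 N.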